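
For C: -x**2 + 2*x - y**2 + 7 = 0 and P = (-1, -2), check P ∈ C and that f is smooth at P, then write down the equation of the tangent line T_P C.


Tangent line at P: 4*x + 4*y + 12 = 0.

Step 1: f(-1, -2) = 0, so P lies on C.
Step 2: partial derivatives
  f_x(x, y) = 2 - 2*x, f_y(x, y) = -2*y.
  f_x(P) = 4, f_y(P) = 4 (gradient nonzero, so P is smooth).
Step 3: tangent line at P: 4·(x − -1) + 4·(y − -2) = 0.
Expanding: 4*x + 4*y + 12 = 0.


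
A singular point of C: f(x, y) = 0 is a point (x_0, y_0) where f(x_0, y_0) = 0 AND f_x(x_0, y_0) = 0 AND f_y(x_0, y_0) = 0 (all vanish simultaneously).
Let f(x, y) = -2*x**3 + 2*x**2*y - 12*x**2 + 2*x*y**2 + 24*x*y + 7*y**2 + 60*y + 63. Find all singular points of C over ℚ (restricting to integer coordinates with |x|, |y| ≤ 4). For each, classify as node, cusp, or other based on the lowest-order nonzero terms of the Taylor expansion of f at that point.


Singular points: {(-3, -3)}; classification: cusp.

Compute partial derivatives:
  f_x = -6*x**2 + 4*x*y - 24*x + 2*y**2 + 24*y.
  f_y = 2*x**2 + 4*x*y + 24*x + 14*y + 60.
Scan x_0 ∈ {−4, ..., 4}. For each x_0, f_y(x_0, y) is a polynomial in y; find its integer roots y ∈ {−4, ..., 4}, then test f_x and f at those candidates.
  x = -4: f_y(-4, y) = -2*y - 4; vanishes at y ∈ {-2}. (-4, -2): f_x = -8 ≠ 0.
  x = -3: f_y(-3, y) = 2*y + 6; vanishes at y ∈ {-3}. (-3, -3): f_x = 0, f = 0 — SINGULAR.
  x = -2: f_y(-2, y) = 6*y + 20; no integer root y with |y| ≤ 4.
  x = -1: f_y(-1, y) = 10*y + 38; no integer root y with |y| ≤ 4.
  x = 0: f_y(0, y) = 14*y + 60; no integer root y with |y| ≤ 4.
  x = 1: f_y(1, y) = 18*y + 86; no integer root y with |y| ≤ 4.
  x = 2: f_y(2, y) = 22*y + 116; no integer root y with |y| ≤ 4.
  x = 3: f_y(3, y) = 26*y + 150; no integer root y with |y| ≤ 4.
  x = 4: f_y(4, y) = 30*y + 188; no integer root y with |y| ≤ 4.
Only singular point on the grid: (-3, -3).
Classify: substitute x = -3 + u, y = -3 + v and expand: f = -2*u**3 + 2*u**2*v + 2*u*v**2 + v**2.
No constant or linear terms (consistent with a singular point). Quadratic part: v**2. Cubic part: -2*u**3 + 2*u**2*v + 2*u*v**2.
The quadratic part v**2 is a perfect square, so there is a single (double) tangent line v = 0, i.e. y = -3. Restricting the cubic part to that line (v = 0) leaves -2*u**3 ≠ 0, so f is not divisible by v and the branch is v² ≈ 2*u**3 to lowest order — this is a cusp.
Classification: cusp.


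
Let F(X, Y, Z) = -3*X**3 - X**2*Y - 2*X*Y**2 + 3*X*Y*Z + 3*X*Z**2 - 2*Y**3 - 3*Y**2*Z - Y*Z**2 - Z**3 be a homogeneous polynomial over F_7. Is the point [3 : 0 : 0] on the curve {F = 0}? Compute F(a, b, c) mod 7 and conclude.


F(3,0,0) ≡ 3 (mod 7); P is NOT on the curve.

Evaluate F(3, 0, 0) term-by-term (mod 7).
  -3*X**3 ↦ -3·27·1·1 = -81
  -X**2*Y ↦ -1·9·0·1 = 0
  -2*X*Y**2 ↦ -2·3·0·1 = 0
  3*X*Y*Z ↦ 3·3·0·0 = 0
  3*X*Z**2 ↦ 3·3·1·0 = 0
  -2*Y**3 ↦ -2·1·0·1 = 0
  -3*Y**2*Z ↦ -3·1·0·0 = 0
  -Y*Z**2 ↦ -1·1·0·0 = 0
  -Z**3 ↦ -1·1·1·0 = 0
Sum: F(3, 0, 0) = (-81) + (0) + (0) + (0) + (0) + (0) + (0) + (0) + (0) = -81.
Reducing mod 7: -81 ≡ 3 (mod 7).
Since F(a, b, c) ≡ 3 ≠ 0 (mod 7), P does NOT lie on the curve.


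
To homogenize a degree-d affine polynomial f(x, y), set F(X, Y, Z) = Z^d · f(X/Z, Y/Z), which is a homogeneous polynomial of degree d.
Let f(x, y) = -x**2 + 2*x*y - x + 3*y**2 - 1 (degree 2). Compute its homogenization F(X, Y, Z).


F(X, Y, Z) = -X**2 + 2*X*Y - X*Z + 3*Y**2 - Z**2

deg(f) = 2.
Substitute x = X/Z, y = Y/Z into f, then multiply by Z^2.
  monomial -1·x^2·y^0 ↦ -1·X^2·Y^0·Z^0.
  monomial 2·x^1·y^1 ↦ 2·X^1·Y^1·Z^0.
  monomial -1·x^1·y^0 ↦ -1·X^1·Y^0·Z^1.
  monomial 3·x^0·y^2 ↦ 3·X^0·Y^2·Z^0.
  monomial -1·x^0·y^0 ↦ -1·X^0·Y^0·Z^2.
Collecting: F(X, Y, Z) = -X**2 + 2*X*Y - X*Z + 3*Y**2 - Z**2.


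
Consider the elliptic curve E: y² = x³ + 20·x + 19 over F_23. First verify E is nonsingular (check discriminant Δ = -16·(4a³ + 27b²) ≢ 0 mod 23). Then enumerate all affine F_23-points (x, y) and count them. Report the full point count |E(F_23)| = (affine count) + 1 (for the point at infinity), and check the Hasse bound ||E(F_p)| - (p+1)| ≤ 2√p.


Affine points = {(4, 5), (4, 18), (8, 1), (8, 22), (9, 10), (9, 13), (10, 0), (11, 11), (11, 12), (12, 3), (12, 20), (18, 1), (18, 22), (19, 6), (19, 17), (20, 1), (20, 22)}; affine count = 17; |E(F_23)| = 18.

Discriminant check: Δ ∝ 4a³ + 27b² = 4·20³ + 27·19² = 4·8000 + 27·361 ≡ 2 (mod 23). Nonzero ⇒ E is nonsingular.
For each x ∈ F_23, compute rhs = x³ + 20·x + 19 mod 23, then count y ∈ F_23 with y² ≡ rhs.
  x = 0: rhs = 19, matching y values: none (0 points).
  x = 1: rhs = 17, matching y values: none (0 points).
  x = 2: rhs = 21, matching y values: none (0 points).
  x = 3: rhs = 14, matching y values: none (0 points).
  x = 4: rhs = 2, matching y values: 5, 18 (2 points).
  x = 5: rhs = 14, matching y values: none (0 points).
  x = 6: rhs = 10, matching y values: none (0 points).
  x = 7: rhs = 19, matching y values: none (0 points).
  x = 8: rhs = 1, matching y values: 1, 22 (2 points).
  x = 9: rhs = 8, matching y values: 10, 13 (2 points).
  x = 10: rhs = 0, matching y values: 0 (1 points).
  x = 11: rhs = 6, matching y values: 11, 12 (2 points).
  x = 12: rhs = 9, matching y values: 3, 20 (2 points).
  x = 13: rhs = 15, matching y values: none (0 points).
  x = 14: rhs = 7, matching y values: none (0 points).
  x = 15: rhs = 14, matching y values: none (0 points).
  x = 16: rhs = 19, matching y values: none (0 points).
  x = 17: rhs = 5, matching y values: none (0 points).
  x = 18: rhs = 1, matching y values: 1, 22 (2 points).
  x = 19: rhs = 13, matching y values: 6, 17 (2 points).
  x = 20: rhs = 1, matching y values: 1, 22 (2 points).
  x = 21: rhs = 17, matching y values: none (0 points).
  x = 22: rhs = 21, matching y values: none (0 points).
Total affine count: 17.
Full point count |E(F_23)| = 17 + 1 = 18.
Hasse bound: |18 − (23+1)| = |-6| = 6 ≤ 2√23 ≈ 9.5917 ✓.


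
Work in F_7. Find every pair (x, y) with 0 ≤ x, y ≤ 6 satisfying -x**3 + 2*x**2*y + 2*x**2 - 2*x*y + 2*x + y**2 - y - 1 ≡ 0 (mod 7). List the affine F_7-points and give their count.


Affine F_7-points: {(1, 4), (2, 1), (2, 3), (3, 4), (3, 6), (5, 5), (6, 0), (6, 4)}; count = 8.

For each of the 49 pairs (x, y) ∈ F_7², evaluate f(x, y) mod 7. Record the zeros.
  x = 0: [0↦6, 1↦6, 2↦1, 3↦5, 4↦4, 5↦5, 6↦1]  zeros at y ∈ ∅
  x = 1: [0↦2, 1↦2, 2↦4, 3↦1, 4↦0, 5↦1, 6↦4]  zeros at y ∈ {4}
  x = 2: [0↦3, 1↦0, 2↦6, 3↦0, 4↦3, 5↦1, 6↦1]  zeros at y ∈ {1, 3}
  x = 3: [0↦3, 1↦1, 2↦1, 3↦3, 4↦0, 5↦6, 6↦0]  zeros at y ∈ {4, 6}
  x = 4: [0↦3, 1↦6, 2↦4, 3↦4, 4↦6, 5↦3, 6↦2]  zeros at y ∈ ∅
  x = 5: [0↦4, 1↦2, 2↦2, 3↦4, 4↦1, 5↦0, 6↦1]  zeros at y ∈ {5}
  x = 6: [0↦0, 1↦4, 2↦3, 3↦4, 4↦0, 5↦5, 6↦5]  zeros at y ∈ {0, 4}
Collecting zeros: affine points = {(1, 4), (2, 1), (2, 3), (3, 4), (3, 6), (5, 5), (6, 0), (6, 4)}.
Total count |C(F_7)_aff| = 8.


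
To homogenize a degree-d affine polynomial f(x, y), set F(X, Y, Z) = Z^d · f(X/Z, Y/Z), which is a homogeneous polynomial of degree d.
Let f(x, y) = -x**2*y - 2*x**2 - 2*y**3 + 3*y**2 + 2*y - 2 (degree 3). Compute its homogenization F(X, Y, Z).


F(X, Y, Z) = -X**2*Y - 2*X**2*Z - 2*Y**3 + 3*Y**2*Z + 2*Y*Z**2 - 2*Z**3

deg(f) = 3.
Substitute x = X/Z, y = Y/Z into f, then multiply by Z^3.
  monomial -1·x^2·y^1 ↦ -1·X^2·Y^1·Z^0.
  monomial -2·x^2·y^0 ↦ -2·X^2·Y^0·Z^1.
  monomial -2·x^0·y^3 ↦ -2·X^0·Y^3·Z^0.
  monomial 3·x^0·y^2 ↦ 3·X^0·Y^2·Z^1.
  monomial 2·x^0·y^1 ↦ 2·X^0·Y^1·Z^2.
  monomial -2·x^0·y^0 ↦ -2·X^0·Y^0·Z^3.
Collecting: F(X, Y, Z) = -X**2*Y - 2*X**2*Z - 2*Y**3 + 3*Y**2*Z + 2*Y*Z**2 - 2*Z**3.


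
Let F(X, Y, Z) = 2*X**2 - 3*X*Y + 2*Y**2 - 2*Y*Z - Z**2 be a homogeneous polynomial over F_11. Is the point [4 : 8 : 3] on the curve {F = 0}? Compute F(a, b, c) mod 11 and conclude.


F(4,8,3) ≡ 7 (mod 11); P is NOT on the curve.

Evaluate F(4, 8, 3) term-by-term (mod 11).
  2*X**2 ↦ 2·16·1·1 = 32
  -3*X*Y ↦ -3·4·8·1 = -96
  2*Y**2 ↦ 2·1·64·1 = 128
  -2*Y*Z ↦ -2·1·8·3 = -48
  -Z**2 ↦ -1·1·1·9 = -9
Sum: F(4, 8, 3) = (32) + (-96) + (128) + (-48) + (-9) = 7.
Reducing mod 11: 7 ≡ 7 (mod 11).
Since F(a, b, c) ≡ 7 ≠ 0 (mod 11), P does NOT lie on the curve.


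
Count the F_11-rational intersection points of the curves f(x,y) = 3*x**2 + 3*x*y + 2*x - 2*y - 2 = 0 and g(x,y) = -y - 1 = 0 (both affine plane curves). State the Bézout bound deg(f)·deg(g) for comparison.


Common zeros: {(0, 10), (4, 10)}; count = 2; Bézout bound = 2.

deg(f) = 2, deg(g) = 1, so Bézout bound = 2.
Scan x ∈ F_11. For each x, list the y ∈ F_11 with f(x, y) ≡ 0 and those with g(x, y) ≡ 0 (mod 11); the common zeros in that column are the intersection.
  x = 0: f ≡ 0 at y ∈ {10}; g ≡ 0 at y ∈ {10}; common: {10}.
  x = 1: f ≡ 0 at y ∈ {8}; g ≡ 0 at y ∈ {10}; common: ∅.
  x = 2: f ≡ 0 at y ∈ {2}; g ≡ 0 at y ∈ {10}; common: ∅.
  x = 3: f ≡ 0 at y ∈ {5}; g ≡ 0 at y ∈ {10}; common: ∅.
  x = 4: f ≡ 0 at y ∈ {10}; g ≡ 0 at y ∈ {10}; common: {10}.
  x = 5: f ≡ 0 at y ∈ {8}; g ≡ 0 at y ∈ {10}; common: ∅.
  x = 6: f ≡ 0 at y ∈ {5}; g ≡ 0 at y ∈ {10}; common: ∅.
  x = 7: f ≡ 0 at y ∈ {9}; g ≡ 0 at y ∈ {10}; common: ∅.
  x = 8: f ≡ 0 at y ∈ ∅; g ≡ 0 at y ∈ {10}; common: ∅.
  x = 9: f ≡ 0 at y ∈ {9}; g ≡ 0 at y ∈ {10}; common: ∅.
  x = 10: f ≡ 0 at y ∈ {2}; g ≡ 0 at y ∈ {10}; common: ∅.
Collecting: common zeros = {(0, 10), (4, 10)}, so the count is 2.
Comparison with the Bézout bound: 2 ≤ 2 = deg(f)·deg(g), as expected for curves with no common component (the bound is attained).


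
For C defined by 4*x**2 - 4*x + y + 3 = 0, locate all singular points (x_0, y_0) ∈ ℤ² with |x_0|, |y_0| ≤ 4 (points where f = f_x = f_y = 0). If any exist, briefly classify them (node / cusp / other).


No singular points in the scanned grid; C is smooth there.

Compute partial derivatives:
  f_x = 8*x - 4.
  f_y = 1.
f_y = 1 is a nonzero constant, so f_y never vanishes: no point (x, y) can satisfy f = f_x = f_y = 0. In particular no (x, y) ∈ {−4, ..., 4}² is singular; the curve is smooth.


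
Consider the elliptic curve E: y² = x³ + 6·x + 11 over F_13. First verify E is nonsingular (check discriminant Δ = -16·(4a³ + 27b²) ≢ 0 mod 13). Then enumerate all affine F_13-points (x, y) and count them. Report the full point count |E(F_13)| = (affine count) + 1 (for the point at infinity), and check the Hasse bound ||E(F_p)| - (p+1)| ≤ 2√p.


Affine points = {(3, 2), (3, 11), (5, 6), (5, 7), (6, 4), (6, 9), (8, 5), (8, 8), (9, 1), (9, 12), (11, 2), (11, 11), (12, 2), (12, 11)}; affine count = 14; |E(F_13)| = 15.

Discriminant check: Δ ∝ 4a³ + 27b² = 4·6³ + 27·11² = 4·216 + 27·121 ≡ 10 (mod 13). Nonzero ⇒ E is nonsingular.
For each x ∈ F_13, compute rhs = x³ + 6·x + 11 mod 13, then count y ∈ F_13 with y² ≡ rhs.
  x = 0: rhs = 11, matching y values: none (0 points).
  x = 1: rhs = 5, matching y values: none (0 points).
  x = 2: rhs = 5, matching y values: none (0 points).
  x = 3: rhs = 4, matching y values: 2, 11 (2 points).
  x = 4: rhs = 8, matching y values: none (0 points).
  x = 5: rhs = 10, matching y values: 6, 7 (2 points).
  x = 6: rhs = 3, matching y values: 4, 9 (2 points).
  x = 7: rhs = 6, matching y values: none (0 points).
  x = 8: rhs = 12, matching y values: 5, 8 (2 points).
  x = 9: rhs = 1, matching y values: 1, 12 (2 points).
  x = 10: rhs = 5, matching y values: none (0 points).
  x = 11: rhs = 4, matching y values: 2, 11 (2 points).
  x = 12: rhs = 4, matching y values: 2, 11 (2 points).
Total affine count: 14.
Full point count |E(F_13)| = 14 + 1 = 15.
Hasse bound: |15 − (13+1)| = |1| = 1 ≤ 2√13 ≈ 7.2111 ✓.


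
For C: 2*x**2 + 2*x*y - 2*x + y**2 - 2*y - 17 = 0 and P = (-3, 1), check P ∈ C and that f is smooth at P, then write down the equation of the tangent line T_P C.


Tangent line at P: -12*x - 6*y - 30 = 0.

Step 1: f(-3, 1) = 0, so P lies on C.
Step 2: partial derivatives
  f_x(x, y) = 4*x + 2*y - 2, f_y(x, y) = 2*x + 2*y - 2.
  f_x(P) = -12, f_y(P) = -6 (gradient nonzero, so P is smooth).
Step 3: tangent line at P: -12·(x − -3) + -6·(y − 1) = 0.
Expanding: -12*x - 6*y - 30 = 0.


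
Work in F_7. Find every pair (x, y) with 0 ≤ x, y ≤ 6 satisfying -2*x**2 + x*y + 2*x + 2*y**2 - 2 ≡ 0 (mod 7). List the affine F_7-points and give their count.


Affine F_7-points: {(0, 1), (0, 6), (3, 0), (3, 2), (4, 6), (5, 0), (5, 1), (6, 2)}; count = 8.

For each of the 49 pairs (x, y) ∈ F_7², evaluate f(x, y) mod 7. Record the zeros.
  x = 0: [0↦5, 1↦0, 2↦6, 3↦2, 4↦2, 5↦6, 6↦0]  zeros at y ∈ {1, 6}
  x = 1: [0↦5, 1↦1, 2↦1, 3↦5, 4↦6, 5↦4, 6↦6]  zeros at y ∈ ∅
  x = 2: [0↦1, 1↦5, 2↦6, 3↦4, 4↦6, 5↦5, 6↦1]  zeros at y ∈ ∅
  x = 3: [0↦0, 1↦5, 2↦0, 3↦6, 4↦2, 5↦2, 6↦6]  zeros at y ∈ {0, 2}
  x = 4: [0↦2, 1↦1, 2↦4, 3↦4, 4↦1, 5↦2, 6↦0]  zeros at y ∈ {6}
  x = 5: [0↦0, 1↦0, 2↦4, 3↦5, 4↦3, 5↦5, 6↦4]  zeros at y ∈ {0, 1}
  x = 6: [0↦1, 1↦2, 2↦0, 3↦2, 4↦1, 5↦4, 6↦4]  zeros at y ∈ {2}
Collecting zeros: affine points = {(0, 1), (0, 6), (3, 0), (3, 2), (4, 6), (5, 0), (5, 1), (6, 2)}.
Total count |C(F_7)_aff| = 8.


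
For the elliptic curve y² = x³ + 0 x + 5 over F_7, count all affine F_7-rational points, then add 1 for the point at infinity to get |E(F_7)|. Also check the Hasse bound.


Affine points = {(3, 2), (3, 5), (5, 2), (5, 5), (6, 2), (6, 5)}; affine count = 6; |E(F_7)| = 7.

Discriminant check: Δ ∝ 4a³ + 27b² = 4·0³ + 27·5² = 4·0 + 27·25 ≡ 3 (mod 7). Nonzero ⇒ E is nonsingular.
For each x ∈ F_7, compute rhs = x³ + 0·x + 5 mod 7, then count y ∈ F_7 with y² ≡ rhs.
  x = 0: rhs = 5, matching y values: none (0 points).
  x = 1: rhs = 6, matching y values: none (0 points).
  x = 2: rhs = 6, matching y values: none (0 points).
  x = 3: rhs = 4, matching y values: 2, 5 (2 points).
  x = 4: rhs = 6, matching y values: none (0 points).
  x = 5: rhs = 4, matching y values: 2, 5 (2 points).
  x = 6: rhs = 4, matching y values: 2, 5 (2 points).
Total affine count: 6.
Full point count |E(F_7)| = 6 + 1 = 7.
Hasse bound: |7 − (7+1)| = |-1| = 1 ≤ 2√7 ≈ 5.2915 ✓.


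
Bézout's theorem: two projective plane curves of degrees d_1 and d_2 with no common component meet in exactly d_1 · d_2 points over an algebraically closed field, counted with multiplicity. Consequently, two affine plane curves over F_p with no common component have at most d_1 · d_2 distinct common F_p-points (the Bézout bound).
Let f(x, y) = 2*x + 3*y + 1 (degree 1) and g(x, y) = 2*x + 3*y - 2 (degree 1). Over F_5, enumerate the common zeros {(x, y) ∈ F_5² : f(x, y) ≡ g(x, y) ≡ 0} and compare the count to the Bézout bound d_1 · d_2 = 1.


Common zeros: ∅; count = 0; Bézout bound = 1.

deg(f) = 1, deg(g) = 1, so Bézout bound = 1.
Scan x ∈ F_5. For each x, list the y ∈ F_5 with f(x, y) ≡ 0 and those with g(x, y) ≡ 0 (mod 5); the common zeros in that column are the intersection.
  x = 0: f ≡ 0 at y ∈ {3}; g ≡ 0 at y ∈ {4}; common: ∅.
  x = 1: f ≡ 0 at y ∈ {4}; g ≡ 0 at y ∈ {0}; common: ∅.
  x = 2: f ≡ 0 at y ∈ {0}; g ≡ 0 at y ∈ {1}; common: ∅.
  x = 3: f ≡ 0 at y ∈ {1}; g ≡ 0 at y ∈ {2}; common: ∅.
  x = 4: f ≡ 0 at y ∈ {2}; g ≡ 0 at y ∈ {3}; common: ∅.
Collecting: common zeros = ∅, so the count is 0.
Comparison with the Bézout bound: 0 ≤ 1 = deg(f)·deg(g), as expected for curves with no common component (the affine F_5-count falls short of the bound because intersections may lie at infinity, over extension fields, or carry multiplicity).


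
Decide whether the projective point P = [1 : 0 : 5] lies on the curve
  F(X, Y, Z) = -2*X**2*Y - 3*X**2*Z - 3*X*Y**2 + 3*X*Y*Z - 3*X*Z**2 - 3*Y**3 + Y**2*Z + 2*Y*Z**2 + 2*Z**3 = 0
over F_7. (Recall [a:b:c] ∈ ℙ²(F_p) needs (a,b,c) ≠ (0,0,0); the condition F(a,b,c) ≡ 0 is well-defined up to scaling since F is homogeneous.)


F(1,0,5) ≡ 6 (mod 7); P is NOT on the curve.

Evaluate F(1, 0, 5) term-by-term (mod 7).
  -2*X**2*Y ↦ -2·1·0·1 = 0
  -3*X**2*Z ↦ -3·1·1·5 = -15
  -3*X*Y**2 ↦ -3·1·0·1 = 0
  3*X*Y*Z ↦ 3·1·0·5 = 0
  -3*X*Z**2 ↦ -3·1·1·25 = -75
  -3*Y**3 ↦ -3·1·0·1 = 0
  Y**2*Z ↦ 1·1·0·5 = 0
  2*Y*Z**2 ↦ 2·1·0·25 = 0
  2*Z**3 ↦ 2·1·1·125 = 250
Sum: F(1, 0, 5) = (0) + (-15) + (0) + (0) + (-75) + (0) + (0) + (0) + (250) = 160.
Reducing mod 7: 160 ≡ 6 (mod 7).
Since F(a, b, c) ≡ 6 ≠ 0 (mod 7), P does NOT lie on the curve.


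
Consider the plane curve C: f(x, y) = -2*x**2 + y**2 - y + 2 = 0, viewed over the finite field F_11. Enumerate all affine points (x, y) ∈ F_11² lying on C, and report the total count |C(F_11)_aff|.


Affine F_11-points: {(0, 5), (0, 7), (1, 0), (1, 1), (2, 3), (2, 9), (4, 6), (7, 6), (9, 3), (9, 9), (10, 0), (10, 1)}; count = 12.

For each of the 121 pairs (x, y) ∈ F_11², evaluate f(x, y) mod 11. Record the zeros.
  x = 0: [0↦2, 1↦2, 2↦4, 3↦8, 4↦3, 5↦0, 6↦10, 7↦0, 8↦3, 9↦8, 10↦4]  zeros at y ∈ {5, 7}
  x = 1: [0↦0, 1↦0, 2↦2, 3↦6, 4↦1, 5↦9, 6↦8, 7↦9, 8↦1, 9↦6, 10↦2]  zeros at y ∈ {0, 1}
  x = 2: [0↦5, 1↦5, 2↦7, 3↦0, 4↦6, 5↦3, 6↦2, 7↦3, 8↦6, 9↦0, 10↦7]  zeros at y ∈ {3, 9}
  x = 3: [0↦6, 1↦6, 2↦8, 3↦1, 4↦7, 5↦4, 6↦3, 7↦4, 8↦7, 9↦1, 10↦8]  zeros at y ∈ ∅
  x = 4: [0↦3, 1↦3, 2↦5, 3↦9, 4↦4, 5↦1, 6↦0, 7↦1, 8↦4, 9↦9, 10↦5]  zeros at y ∈ {6}
  x = 5: [0↦7, 1↦7, 2↦9, 3↦2, 4↦8, 5↦5, 6↦4, 7↦5, 8↦8, 9↦2, 10↦9]  zeros at y ∈ ∅
  x = 6: [0↦7, 1↦7, 2↦9, 3↦2, 4↦8, 5↦5, 6↦4, 7↦5, 8↦8, 9↦2, 10↦9]  zeros at y ∈ ∅
  x = 7: [0↦3, 1↦3, 2↦5, 3↦9, 4↦4, 5↦1, 6↦0, 7↦1, 8↦4, 9↦9, 10↦5]  zeros at y ∈ {6}
  x = 8: [0↦6, 1↦6, 2↦8, 3↦1, 4↦7, 5↦4, 6↦3, 7↦4, 8↦7, 9↦1, 10↦8]  zeros at y ∈ ∅
  x = 9: [0↦5, 1↦5, 2↦7, 3↦0, 4↦6, 5↦3, 6↦2, 7↦3, 8↦6, 9↦0, 10↦7]  zeros at y ∈ {3, 9}
  x = 10: [0↦0, 1↦0, 2↦2, 3↦6, 4↦1, 5↦9, 6↦8, 7↦9, 8↦1, 9↦6, 10↦2]  zeros at y ∈ {0, 1}
Collecting zeros: affine points = {(0, 5), (0, 7), (1, 0), (1, 1), (2, 3), (2, 9), (4, 6), (7, 6), (9, 3), (9, 9), (10, 0), (10, 1)}.
Total count |C(F_11)_aff| = 12.


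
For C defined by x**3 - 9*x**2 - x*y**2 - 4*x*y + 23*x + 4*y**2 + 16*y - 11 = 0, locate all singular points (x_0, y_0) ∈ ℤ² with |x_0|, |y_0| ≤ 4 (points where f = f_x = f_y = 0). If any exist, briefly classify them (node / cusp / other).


Singular points: {(3, -2)}; classification: cusp.

Compute partial derivatives:
  f_x = 3*x**2 - 18*x - y**2 - 4*y + 23.
  f_y = -2*x*y - 4*x + 8*y + 16.
Scan x_0 ∈ {−4, ..., 4}. For each x_0, f_y(x_0, y) is a polynomial in y; find its integer roots y ∈ {−4, ..., 4}, then test f_x and f at those candidates.
  x = -4: f_y(-4, y) = 16*y + 32; vanishes at y ∈ {-2}. (-4, -2): f_x = 147 ≠ 0.
  x = -3: f_y(-3, y) = 14*y + 28; vanishes at y ∈ {-2}. (-3, -2): f_x = 108 ≠ 0.
  x = -2: f_y(-2, y) = 12*y + 24; vanishes at y ∈ {-2}. (-2, -2): f_x = 75 ≠ 0.
  x = -1: f_y(-1, y) = 10*y + 20; vanishes at y ∈ {-2}. (-1, -2): f_x = 48 ≠ 0.
  x = 0: f_y(0, y) = 8*y + 16; vanishes at y ∈ {-2}. (0, -2): f_x = 27 ≠ 0.
  x = 1: f_y(1, y) = 6*y + 12; vanishes at y ∈ {-2}. (1, -2): f_x = 12 ≠ 0.
  x = 2: f_y(2, y) = 4*y + 8; vanishes at y ∈ {-2}. (2, -2): f_x = 3 ≠ 0.
  x = 3: f_y(3, y) = 2*y + 4; vanishes at y ∈ {-2}. (3, -2): f_x = 0, f = 0 — SINGULAR.
  x = 4: f_y(4, y) = 0; vanishes at y ∈ {-4, -3, -2, -1, 0, 1, 2, 3, 4}. (4, -4): f_x = -1 ≠ 0; (4, -3): f_x = 2 ≠ 0; (4, -2): f_x = 3 ≠ 0; (4, -1): f_x = 2 ≠ 0; (4, 0): f_x = -1 ≠ 0; (4, 1): f_x = -6 ≠ 0; (4, 2): f_x = -13 ≠ 0; (4, 3): f_x = -22 ≠ 0; (4, 4): f_x = -33 ≠ 0.
Only singular point on the grid: (3, -2).
Classify: substitute x = 3 + u, y = -2 + v and expand: f = u**3 - u*v**2 + v**2.
No constant or linear terms (consistent with a singular point). Quadratic part: v**2. Cubic part: u**3 - u*v**2.
The quadratic part v**2 is a perfect square, so there is a single (double) tangent line v = 0, i.e. y = -2. Restricting the cubic part to that line (v = 0) leaves u**3 ≠ 0, so f is not divisible by v and the branch is v² ≈ -u**3 to lowest order — this is a cusp.
Classification: cusp.


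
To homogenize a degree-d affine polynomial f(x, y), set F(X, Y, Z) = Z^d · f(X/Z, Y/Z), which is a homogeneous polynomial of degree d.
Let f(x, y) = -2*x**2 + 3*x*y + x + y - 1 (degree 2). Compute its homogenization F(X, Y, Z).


F(X, Y, Z) = -2*X**2 + 3*X*Y + X*Z + Y*Z - Z**2

deg(f) = 2.
Substitute x = X/Z, y = Y/Z into f, then multiply by Z^2.
  monomial -2·x^2·y^0 ↦ -2·X^2·Y^0·Z^0.
  monomial 3·x^1·y^1 ↦ 3·X^1·Y^1·Z^0.
  monomial 1·x^1·y^0 ↦ 1·X^1·Y^0·Z^1.
  monomial 1·x^0·y^1 ↦ 1·X^0·Y^1·Z^1.
  monomial -1·x^0·y^0 ↦ -1·X^0·Y^0·Z^2.
Collecting: F(X, Y, Z) = -2*X**2 + 3*X*Y + X*Z + Y*Z - Z**2.


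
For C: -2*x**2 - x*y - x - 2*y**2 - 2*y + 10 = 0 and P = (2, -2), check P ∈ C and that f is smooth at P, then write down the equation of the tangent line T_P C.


Tangent line at P: -7*x + 4*y + 22 = 0.

Step 1: f(2, -2) = 0, so P lies on C.
Step 2: partial derivatives
  f_x(x, y) = -4*x - y - 1, f_y(x, y) = -x - 4*y - 2.
  f_x(P) = -7, f_y(P) = 4 (gradient nonzero, so P is smooth).
Step 3: tangent line at P: -7·(x − 2) + 4·(y − -2) = 0.
Expanding: -7*x + 4*y + 22 = 0.


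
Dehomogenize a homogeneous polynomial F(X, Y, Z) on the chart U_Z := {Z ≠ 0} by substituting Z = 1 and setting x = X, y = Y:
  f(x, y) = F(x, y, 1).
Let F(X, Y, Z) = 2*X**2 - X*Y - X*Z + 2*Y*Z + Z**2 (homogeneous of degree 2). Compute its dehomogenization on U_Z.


f(x, y) = 2*x**2 - x*y - x + 2*y + 1

On U_Z we set Z = 1. Each monomial c·X^i·Y^j·Z^k in F becomes c·x^i·y^j·1^k = c·x^i·y^j.
Substituting Z = 1: F(X, Y, 1) = 2*x**2 - x*y - x + 2*y + 1.
Note: deg(f) ≤ deg(F) = 2; strict inequality happens when F is divisible by Z (lost terms).


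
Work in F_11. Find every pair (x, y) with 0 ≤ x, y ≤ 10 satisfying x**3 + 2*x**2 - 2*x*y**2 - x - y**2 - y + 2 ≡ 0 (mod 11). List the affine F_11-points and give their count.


Affine F_11-points: {(0, 1), (0, 9), (1, 1), (1, 6), (3, 0), (3, 3), (5, 7), (7, 2), (7, 6), (8, 1), (8, 8)}; count = 11.

For each of the 121 pairs (x, y) ∈ F_11², evaluate f(x, y) mod 11. Record the zeros.
  x = 0: [0↦2, 1↦0, 2↦7, 3↦1, 4↦4, 5↦5, 6↦4, 7↦1, 8↦7, 9↦0, 10↦2]  zeros at y ∈ {1, 9}
  x = 1: [0↦4, 1↦0, 2↦1, 3↦7, 4↦7, 5↦1, 6↦0, 7↦4, 8↦2, 9↦5, 10↦2]  zeros at y ∈ {1, 6}
  x = 2: [0↦5, 1↦10, 2↦5, 3↦1, 4↦9, 5↦7, 6↦6, 7↦6, 8↦7, 9↦9, 10↦1]  zeros at y ∈ ∅
  x = 3: [0↦0, 1↦3, 2↦3, 3↦0, 4↦5, 5↦7, 6↦6, 7↦2, 8↦6, 9↦7, 10↦5]  zeros at y ∈ {0, 3}
  x = 4: [0↦6, 1↦7, 2↦1, 3↦10, 4↦1, 5↦7, 6↦6, 7↦9, 8↦5, 9↦5, 10↦9]  zeros at y ∈ ∅
  x = 5: [0↦7, 1↦6, 2↦5, 3↦4, 4↦3, 5↦2, 6↦1, 7↦0, 8↦10, 9↦9, 10↦8]  zeros at y ∈ {7}
  x = 6: [0↦9, 1↦6, 2↦10, 3↦10, 4↦6, 5↦9, 6↦8, 7↦3, 8↦5, 9↦3, 10↦8]  zeros at y ∈ ∅
  x = 7: [0↦7, 1↦2, 2↦0, 3↦1, 4↦5, 5↦1, 6↦0, 7↦2, 8↦7, 9↦4, 10↦4]  zeros at y ∈ {2, 6}
  x = 8: [0↦7, 1↦0, 2↦3, 3↦5, 4↦6, 5↦6, 6↦5, 7↦3, 8↦0, 9↦7, 10↦2]  zeros at y ∈ {1, 8}
  x = 9: [0↦4, 1↦6, 2↦3, 3↦6, 4↦4, 5↦8, 6↦7, 7↦1, 8↦1, 9↦7, 10↦8]  zeros at y ∈ ∅
  x = 10: [0↦4, 1↦4, 2↦6, 3↦10, 4↦5, 5↦2, 6↦1, 7↦2, 8↦5, 9↦10, 10↦6]  zeros at y ∈ ∅
Collecting zeros: affine points = {(0, 1), (0, 9), (1, 1), (1, 6), (3, 0), (3, 3), (5, 7), (7, 2), (7, 6), (8, 1), (8, 8)}.
Total count |C(F_11)_aff| = 11.


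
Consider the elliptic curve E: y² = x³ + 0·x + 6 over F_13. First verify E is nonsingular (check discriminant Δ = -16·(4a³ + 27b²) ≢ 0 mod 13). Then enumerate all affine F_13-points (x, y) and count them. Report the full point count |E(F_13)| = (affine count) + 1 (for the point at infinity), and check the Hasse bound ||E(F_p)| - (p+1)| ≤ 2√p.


Affine points = {(2, 1), (2, 12), (5, 1), (5, 12), (6, 1), (6, 12)}; affine count = 6; |E(F_13)| = 7.

Discriminant check: Δ ∝ 4a³ + 27b² = 4·0³ + 27·6² = 4·0 + 27·36 ≡ 10 (mod 13). Nonzero ⇒ E is nonsingular.
For each x ∈ F_13, compute rhs = x³ + 0·x + 6 mod 13, then count y ∈ F_13 with y² ≡ rhs.
  x = 0: rhs = 6, matching y values: none (0 points).
  x = 1: rhs = 7, matching y values: none (0 points).
  x = 2: rhs = 1, matching y values: 1, 12 (2 points).
  x = 3: rhs = 7, matching y values: none (0 points).
  x = 4: rhs = 5, matching y values: none (0 points).
  x = 5: rhs = 1, matching y values: 1, 12 (2 points).
  x = 6: rhs = 1, matching y values: 1, 12 (2 points).
  x = 7: rhs = 11, matching y values: none (0 points).
  x = 8: rhs = 11, matching y values: none (0 points).
  x = 9: rhs = 7, matching y values: none (0 points).
  x = 10: rhs = 5, matching y values: none (0 points).
  x = 11: rhs = 11, matching y values: none (0 points).
  x = 12: rhs = 5, matching y values: none (0 points).
Total affine count: 6.
Full point count |E(F_13)| = 6 + 1 = 7.
Hasse bound: |7 − (13+1)| = |-7| = 7 ≤ 2√13 ≈ 7.2111 ✓.


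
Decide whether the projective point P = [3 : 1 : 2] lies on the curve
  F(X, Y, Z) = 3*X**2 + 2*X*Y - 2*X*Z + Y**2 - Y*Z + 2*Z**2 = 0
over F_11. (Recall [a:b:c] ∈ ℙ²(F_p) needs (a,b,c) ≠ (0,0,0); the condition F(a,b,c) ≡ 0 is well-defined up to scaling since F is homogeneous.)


F(3,1,2) ≡ 6 (mod 11); P is NOT on the curve.

Evaluate F(3, 1, 2) term-by-term (mod 11).
  3*X**2 ↦ 3·9·1·1 = 27
  2*X*Y ↦ 2·3·1·1 = 6
  -2*X*Z ↦ -2·3·1·2 = -12
  Y**2 ↦ 1·1·1·1 = 1
  -Y*Z ↦ -1·1·1·2 = -2
  2*Z**2 ↦ 2·1·1·4 = 8
Sum: F(3, 1, 2) = (27) + (6) + (-12) + (1) + (-2) + (8) = 28.
Reducing mod 11: 28 ≡ 6 (mod 11).
Since F(a, b, c) ≡ 6 ≠ 0 (mod 11), P does NOT lie on the curve.


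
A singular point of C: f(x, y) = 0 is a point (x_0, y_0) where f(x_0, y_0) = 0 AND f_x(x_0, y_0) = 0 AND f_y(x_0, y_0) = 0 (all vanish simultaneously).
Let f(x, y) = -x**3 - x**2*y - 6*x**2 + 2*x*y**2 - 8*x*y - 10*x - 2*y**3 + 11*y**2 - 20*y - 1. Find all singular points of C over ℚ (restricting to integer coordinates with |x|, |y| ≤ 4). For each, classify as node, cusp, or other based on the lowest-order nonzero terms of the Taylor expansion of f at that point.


Singular points: {(-2, 1)}; classification: node.

Compute partial derivatives:
  f_x = -3*x**2 - 2*x*y - 12*x + 2*y**2 - 8*y - 10.
  f_y = -x**2 + 4*x*y - 8*x - 6*y**2 + 22*y - 20.
Scan x_0 ∈ {−4, ..., 4}. For each x_0, f_y(x_0, y) is a polynomial in y; find its integer roots y ∈ {−4, ..., 4}, then test f_x and f at those candidates.
  x = -4: f_y(-4, y) = -6*y**2 + 6*y - 4; no integer root y with |y| ≤ 4.
  x = -3: f_y(-3, y) = -6*y**2 + 10*y - 5; no integer root y with |y| ≤ 4.
  x = -2: f_y(-2, y) = -6*y**2 + 14*y - 8; vanishes at y ∈ {1}. (-2, 1): f_x = 0, f = 0 — SINGULAR.
  x = -1: f_y(-1, y) = -6*y**2 + 18*y - 13; no integer root y with |y| ≤ 4.
  x = 0: f_y(0, y) = -6*y**2 + 22*y - 20; vanishes at y ∈ {2}. (0, 2): f_x = -18 ≠ 0.
  x = 1: f_y(1, y) = -6*y**2 + 26*y - 29; no integer root y with |y| ≤ 4.
  x = 2: f_y(2, y) = -6*y**2 + 30*y - 40; no integer root y with |y| ≤ 4.
  x = 3: f_y(3, y) = -6*y**2 + 34*y - 53; no integer root y with |y| ≤ 4.
  x = 4: f_y(4, y) = -6*y**2 + 38*y - 68; no integer root y with |y| ≤ 4.
Only singular point on the grid: (-2, 1).
Classify: substitute x = -2 + u, y = 1 + v and expand: f = -u**3 - u**2*v - u**2 + 2*u*v**2 - 2*v**3 + v**2.
No constant or linear terms (consistent with a singular point). Quadratic part: -u**2 + v**2. Cubic part: -u**3 - u**2*v + 2*u*v**2 - 2*v**3.
The quadratic part v**2 - u**2 = (v − u)(v + u) splits into two distinct linear factors, so there are two distinct tangent lines y − 1 = ±(x − -2) — this is a node (ordinary double point).
Classification: node.


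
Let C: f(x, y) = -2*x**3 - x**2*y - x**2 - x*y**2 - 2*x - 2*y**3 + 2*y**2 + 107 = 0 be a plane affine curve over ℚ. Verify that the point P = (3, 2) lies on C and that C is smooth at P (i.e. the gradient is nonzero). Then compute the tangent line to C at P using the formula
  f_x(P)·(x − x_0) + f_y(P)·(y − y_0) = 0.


Tangent line at P: -78*x - 37*y + 308 = 0.

Step 1: f(3, 2) = 0, so P lies on C.
Step 2: partial derivatives
  f_x(x, y) = -6*x**2 - 2*x*y - 2*x - y**2 - 2, f_y(x, y) = -x**2 - 2*x*y - 6*y**2 + 4*y.
  f_x(P) = -78, f_y(P) = -37 (gradient nonzero, so P is smooth).
Step 3: tangent line at P: -78·(x − 3) + -37·(y − 2) = 0.
Expanding: -78*x - 37*y + 308 = 0.


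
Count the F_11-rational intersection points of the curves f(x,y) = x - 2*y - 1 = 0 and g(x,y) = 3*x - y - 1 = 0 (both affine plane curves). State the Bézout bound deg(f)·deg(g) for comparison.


Common zeros: {(9, 4)}; count = 1; Bézout bound = 1.

deg(f) = 1, deg(g) = 1, so Bézout bound = 1.
Scan x ∈ F_11. For each x, list the y ∈ F_11 with f(x, y) ≡ 0 and those with g(x, y) ≡ 0 (mod 11); the common zeros in that column are the intersection.
  x = 0: f ≡ 0 at y ∈ {5}; g ≡ 0 at y ∈ {10}; common: ∅.
  x = 1: f ≡ 0 at y ∈ {0}; g ≡ 0 at y ∈ {2}; common: ∅.
  x = 2: f ≡ 0 at y ∈ {6}; g ≡ 0 at y ∈ {5}; common: ∅.
  x = 3: f ≡ 0 at y ∈ {1}; g ≡ 0 at y ∈ {8}; common: ∅.
  x = 4: f ≡ 0 at y ∈ {7}; g ≡ 0 at y ∈ {0}; common: ∅.
  x = 5: f ≡ 0 at y ∈ {2}; g ≡ 0 at y ∈ {3}; common: ∅.
  x = 6: f ≡ 0 at y ∈ {8}; g ≡ 0 at y ∈ {6}; common: ∅.
  x = 7: f ≡ 0 at y ∈ {3}; g ≡ 0 at y ∈ {9}; common: ∅.
  x = 8: f ≡ 0 at y ∈ {9}; g ≡ 0 at y ∈ {1}; common: ∅.
  x = 9: f ≡ 0 at y ∈ {4}; g ≡ 0 at y ∈ {4}; common: {4}.
  x = 10: f ≡ 0 at y ∈ {10}; g ≡ 0 at y ∈ {7}; common: ∅.
Collecting: common zeros = {(9, 4)}, so the count is 1.
Comparison with the Bézout bound: 1 ≤ 1 = deg(f)·deg(g), as expected for curves with no common component (the bound is attained).


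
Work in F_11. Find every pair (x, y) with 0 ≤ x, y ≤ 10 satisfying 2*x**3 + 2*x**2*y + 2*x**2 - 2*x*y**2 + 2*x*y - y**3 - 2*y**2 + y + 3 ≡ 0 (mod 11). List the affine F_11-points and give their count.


Affine F_11-points: {(0, 2), (1, 9), (2, 1), (5, 10), (6, 6), (7, 7), (8, 0), (9, 5)}; count = 8.

For each of the 121 pairs (x, y) ∈ F_11², evaluate f(x, y) mod 11. Record the zeros.
  x = 0: [0↦3, 1↦1, 2↦0, 3↦5, 4↦10, 5↦9, 6↦7, 7↦9, 8↦9, 9↦1, 10↦1]  zeros at y ∈ {2}
  x = 1: [0↦7, 1↦7, 2↦4, 3↦3, 4↦9, 5↦5, 6↦7, 7↦9, 8↦5, 9↦0, 10↦10]  zeros at y ∈ {9}
  x = 2: [0↦5, 1↦0, 2↦10, 3↦7, 4↦7, 5↦4, 6↦3, 7↦9, 8↦5, 9↦7, 10↦9]  zeros at y ∈ {1}
  x = 3: [0↦9, 1↦3, 2↦8, 3↦7, 4↦5, 5↦7, 6↦7, 7↦10, 8↦10, 9↦1, 10↦10]  zeros at y ∈ ∅
  x = 4: [0↦9, 1↦6, 2↦10, 3↦4, 4↦4, 5↦4, 6↦9, 7↦2, 8↦10, 9↦5, 10↦3]  zeros at y ∈ ∅
  x = 5: [0↦6, 1↦10, 2↦6, 3↦10, 4↦5, 5↦7, 6↦10, 7↦8, 8↦6, 9↦9, 10↦0]  zeros at y ∈ {10}
  x = 6: [0↦1, 1↦5, 2↦8, 3↦4, 4↦9, 5↦6, 6↦0, 7↦7, 8↦10, 9↦3, 10↦2]  zeros at y ∈ {6}
  x = 7: [0↦6, 1↦3, 2↦6, 3↦9, 4↦6, 5↦2, 6↦2, 7↦0, 8↦1, 9↦10, 10↦10]  zeros at y ∈ {7}
  x = 8: [0↦0, 1↦5, 2↦1, 3↦4, 4↦8, 5↦7, 6↦6, 7↦10, 8↦2, 9↦9, 10↦3]  zeros at y ∈ {0}
  x = 9: [0↦6, 1↦1, 2↦5, 3↦1, 4↦5, 5↦0, 6↦2, 7↦5, 8↦3, 9↦1, 10↦4]  zeros at y ∈ {5}
  x = 10: [0↦3, 1↦3, 2↦8, 3↦1, 4↦9, 5↦4, 6↦2, 7↦8, 8↦5, 9↦9, 10↦3]  zeros at y ∈ ∅
Collecting zeros: affine points = {(0, 2), (1, 9), (2, 1), (5, 10), (6, 6), (7, 7), (8, 0), (9, 5)}.
Total count |C(F_11)_aff| = 8.


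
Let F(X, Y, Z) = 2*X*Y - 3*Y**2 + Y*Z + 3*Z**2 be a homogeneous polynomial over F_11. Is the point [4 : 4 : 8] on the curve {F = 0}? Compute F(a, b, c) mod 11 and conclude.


F(4,4,8) ≡ 10 (mod 11); P is NOT on the curve.

Evaluate F(4, 4, 8) term-by-term (mod 11).
  2*X*Y ↦ 2·4·4·1 = 32
  -3*Y**2 ↦ -3·1·16·1 = -48
  Y*Z ↦ 1·1·4·8 = 32
  3*Z**2 ↦ 3·1·1·64 = 192
Sum: F(4, 4, 8) = (32) + (-48) + (32) + (192) = 208.
Reducing mod 11: 208 ≡ 10 (mod 11).
Since F(a, b, c) ≡ 10 ≠ 0 (mod 11), P does NOT lie on the curve.


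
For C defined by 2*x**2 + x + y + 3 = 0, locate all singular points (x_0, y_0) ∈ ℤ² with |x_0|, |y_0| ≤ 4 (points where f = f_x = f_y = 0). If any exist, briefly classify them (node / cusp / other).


No singular points in the scanned grid; C is smooth there.

Compute partial derivatives:
  f_x = 4*x + 1.
  f_y = 1.
f_y = 1 is a nonzero constant, so f_y never vanishes: no point (x, y) can satisfy f = f_x = f_y = 0. In particular no (x, y) ∈ {−4, ..., 4}² is singular; the curve is smooth.


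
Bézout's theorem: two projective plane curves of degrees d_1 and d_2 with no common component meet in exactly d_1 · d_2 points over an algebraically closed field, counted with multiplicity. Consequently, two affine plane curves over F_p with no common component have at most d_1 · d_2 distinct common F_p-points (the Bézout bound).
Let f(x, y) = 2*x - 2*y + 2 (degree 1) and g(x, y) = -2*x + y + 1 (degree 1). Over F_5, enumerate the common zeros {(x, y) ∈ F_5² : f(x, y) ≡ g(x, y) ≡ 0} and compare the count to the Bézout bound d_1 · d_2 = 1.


Common zeros: {(2, 3)}; count = 1; Bézout bound = 1.

deg(f) = 1, deg(g) = 1, so Bézout bound = 1.
Scan x ∈ F_5. For each x, list the y ∈ F_5 with f(x, y) ≡ 0 and those with g(x, y) ≡ 0 (mod 5); the common zeros in that column are the intersection.
  x = 0: f ≡ 0 at y ∈ {1}; g ≡ 0 at y ∈ {4}; common: ∅.
  x = 1: f ≡ 0 at y ∈ {2}; g ≡ 0 at y ∈ {1}; common: ∅.
  x = 2: f ≡ 0 at y ∈ {3}; g ≡ 0 at y ∈ {3}; common: {3}.
  x = 3: f ≡ 0 at y ∈ {4}; g ≡ 0 at y ∈ {0}; common: ∅.
  x = 4: f ≡ 0 at y ∈ {0}; g ≡ 0 at y ∈ {2}; common: ∅.
Collecting: common zeros = {(2, 3)}, so the count is 1.
Comparison with the Bézout bound: 1 ≤ 1 = deg(f)·deg(g), as expected for curves with no common component (the bound is attained).


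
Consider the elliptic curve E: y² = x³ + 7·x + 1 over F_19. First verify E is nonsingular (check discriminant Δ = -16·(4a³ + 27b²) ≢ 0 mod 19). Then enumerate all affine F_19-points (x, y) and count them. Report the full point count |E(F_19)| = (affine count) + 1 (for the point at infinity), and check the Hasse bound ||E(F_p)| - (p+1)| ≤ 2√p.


Affine points = {(0, 1), (0, 18), (1, 3), (1, 16), (2, 2), (2, 17), (3, 7), (3, 12), (4, 6), (4, 13), (5, 3), (5, 16), (10, 8), (10, 11), (13, 3), (13, 16), (15, 2), (15, 17), (17, 6), (17, 13)}; affine count = 20; |E(F_19)| = 21.

Discriminant check: Δ ∝ 4a³ + 27b² = 4·7³ + 27·1² = 4·343 + 27·1 ≡ 12 (mod 19). Nonzero ⇒ E is nonsingular.
For each x ∈ F_19, compute rhs = x³ + 7·x + 1 mod 19, then count y ∈ F_19 with y² ≡ rhs.
  x = 0: rhs = 1, matching y values: 1, 18 (2 points).
  x = 1: rhs = 9, matching y values: 3, 16 (2 points).
  x = 2: rhs = 4, matching y values: 2, 17 (2 points).
  x = 3: rhs = 11, matching y values: 7, 12 (2 points).
  x = 4: rhs = 17, matching y values: 6, 13 (2 points).
  x = 5: rhs = 9, matching y values: 3, 16 (2 points).
  x = 6: rhs = 12, matching y values: none (0 points).
  x = 7: rhs = 13, matching y values: none (0 points).
  x = 8: rhs = 18, matching y values: none (0 points).
  x = 9: rhs = 14, matching y values: none (0 points).
  x = 10: rhs = 7, matching y values: 8, 11 (2 points).
  x = 11: rhs = 3, matching y values: none (0 points).
  x = 12: rhs = 8, matching y values: none (0 points).
  x = 13: rhs = 9, matching y values: 3, 16 (2 points).
  x = 14: rhs = 12, matching y values: none (0 points).
  x = 15: rhs = 4, matching y values: 2, 17 (2 points).
  x = 16: rhs = 10, matching y values: none (0 points).
  x = 17: rhs = 17, matching y values: 6, 13 (2 points).
  x = 18: rhs = 12, matching y values: none (0 points).
Total affine count: 20.
Full point count |E(F_19)| = 20 + 1 = 21.
Hasse bound: |21 − (19+1)| = |1| = 1 ≤ 2√19 ≈ 8.7178 ✓.


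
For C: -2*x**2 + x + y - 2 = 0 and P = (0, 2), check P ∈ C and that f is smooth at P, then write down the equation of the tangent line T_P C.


Tangent line at P: x + y - 2 = 0.

Step 1: f(0, 2) = 0, so P lies on C.
Step 2: partial derivatives
  f_x(x, y) = 1 - 4*x, f_y(x, y) = 1.
  f_x(P) = 1, f_y(P) = 1 (gradient nonzero, so P is smooth).
Step 3: tangent line at P: 1·(x − 0) + 1·(y − 2) = 0.
Expanding: x + y - 2 = 0.


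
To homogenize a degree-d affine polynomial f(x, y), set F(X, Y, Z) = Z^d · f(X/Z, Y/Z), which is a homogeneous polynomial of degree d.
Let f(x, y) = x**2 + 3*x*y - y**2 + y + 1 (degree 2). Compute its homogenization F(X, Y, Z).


F(X, Y, Z) = X**2 + 3*X*Y - Y**2 + Y*Z + Z**2

deg(f) = 2.
Substitute x = X/Z, y = Y/Z into f, then multiply by Z^2.
  monomial 1·x^2·y^0 ↦ 1·X^2·Y^0·Z^0.
  monomial 3·x^1·y^1 ↦ 3·X^1·Y^1·Z^0.
  monomial -1·x^0·y^2 ↦ -1·X^0·Y^2·Z^0.
  monomial 1·x^0·y^1 ↦ 1·X^0·Y^1·Z^1.
  monomial 1·x^0·y^0 ↦ 1·X^0·Y^0·Z^2.
Collecting: F(X, Y, Z) = X**2 + 3*X*Y - Y**2 + Y*Z + Z**2.


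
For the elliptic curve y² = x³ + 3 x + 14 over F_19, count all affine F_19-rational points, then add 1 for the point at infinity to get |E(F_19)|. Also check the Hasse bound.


Affine points = {(2, 3), (2, 16), (6, 1), (6, 18), (7, 6), (7, 13), (12, 7), (12, 12), (14, 8), (14, 11), (16, 4), (16, 15), (17, 0)}; affine count = 13; |E(F_19)| = 14.

Discriminant check: Δ ∝ 4a³ + 27b² = 4·3³ + 27·14² = 4·27 + 27·196 ≡ 4 (mod 19). Nonzero ⇒ E is nonsingular.
For each x ∈ F_19, compute rhs = x³ + 3·x + 14 mod 19, then count y ∈ F_19 with y² ≡ rhs.
  x = 0: rhs = 14, matching y values: none (0 points).
  x = 1: rhs = 18, matching y values: none (0 points).
  x = 2: rhs = 9, matching y values: 3, 16 (2 points).
  x = 3: rhs = 12, matching y values: none (0 points).
  x = 4: rhs = 14, matching y values: none (0 points).
  x = 5: rhs = 2, matching y values: none (0 points).
  x = 6: rhs = 1, matching y values: 1, 18 (2 points).
  x = 7: rhs = 17, matching y values: 6, 13 (2 points).
  x = 8: rhs = 18, matching y values: none (0 points).
  x = 9: rhs = 10, matching y values: none (0 points).
  x = 10: rhs = 18, matching y values: none (0 points).
  x = 11: rhs = 10, matching y values: none (0 points).
  x = 12: rhs = 11, matching y values: 7, 12 (2 points).
  x = 13: rhs = 8, matching y values: none (0 points).
  x = 14: rhs = 7, matching y values: 8, 11 (2 points).
  x = 15: rhs = 14, matching y values: none (0 points).
  x = 16: rhs = 16, matching y values: 4, 15 (2 points).
  x = 17: rhs = 0, matching y values: 0 (1 points).
  x = 18: rhs = 10, matching y values: none (0 points).
Total affine count: 13.
Full point count |E(F_19)| = 13 + 1 = 14.
Hasse bound: |14 − (19+1)| = |-6| = 6 ≤ 2√19 ≈ 8.7178 ✓.


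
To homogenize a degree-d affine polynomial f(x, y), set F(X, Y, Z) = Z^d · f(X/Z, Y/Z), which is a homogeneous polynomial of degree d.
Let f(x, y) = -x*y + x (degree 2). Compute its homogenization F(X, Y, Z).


F(X, Y, Z) = -X*Y + X*Z

deg(f) = 2.
Substitute x = X/Z, y = Y/Z into f, then multiply by Z^2.
  monomial -1·x^1·y^1 ↦ -1·X^1·Y^1·Z^0.
  monomial 1·x^1·y^0 ↦ 1·X^1·Y^0·Z^1.
Collecting: F(X, Y, Z) = -X*Y + X*Z.


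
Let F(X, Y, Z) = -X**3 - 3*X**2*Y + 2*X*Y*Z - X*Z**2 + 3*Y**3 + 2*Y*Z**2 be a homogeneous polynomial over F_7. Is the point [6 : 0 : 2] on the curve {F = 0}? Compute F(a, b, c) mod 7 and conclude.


F(6,0,2) ≡ 5 (mod 7); P is NOT on the curve.

Evaluate F(6, 0, 2) term-by-term (mod 7).
  -X**3 ↦ -1·216·1·1 = -216
  -3*X**2*Y ↦ -3·36·0·1 = 0
  2*X*Y*Z ↦ 2·6·0·2 = 0
  -X*Z**2 ↦ -1·6·1·4 = -24
  3*Y**3 ↦ 3·1·0·1 = 0
  2*Y*Z**2 ↦ 2·1·0·4 = 0
Sum: F(6, 0, 2) = (-216) + (0) + (0) + (-24) + (0) + (0) = -240.
Reducing mod 7: -240 ≡ 5 (mod 7).
Since F(a, b, c) ≡ 5 ≠ 0 (mod 7), P does NOT lie on the curve.
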